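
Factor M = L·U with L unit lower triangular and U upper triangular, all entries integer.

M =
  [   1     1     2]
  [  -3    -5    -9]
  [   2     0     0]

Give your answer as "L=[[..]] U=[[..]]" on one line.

  row1 -= -3·row0 → [0,-2,-3]
  row2 -= 2·row0 → [0,-2,-4]
  row2 -= 1·row1 → [0,0,-1]

L=[[1,0,0],[-3,1,0],[2,1,1]] U=[[1,1,2],[0,-2,-3],[0,0,-1]]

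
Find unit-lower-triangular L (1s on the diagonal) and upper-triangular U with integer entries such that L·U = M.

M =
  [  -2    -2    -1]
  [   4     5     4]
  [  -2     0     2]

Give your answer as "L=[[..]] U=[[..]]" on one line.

L=[[1,0,0],[-2,1,0],[1,2,1]] U=[[-2,-2,-1],[0,1,2],[0,0,-1]]

  r1 -= -2·r0 → [0,1,2]
  r2 -= 1·r0 → [0,2,3]
  r2 -= 2·r1 → [0,0,-1]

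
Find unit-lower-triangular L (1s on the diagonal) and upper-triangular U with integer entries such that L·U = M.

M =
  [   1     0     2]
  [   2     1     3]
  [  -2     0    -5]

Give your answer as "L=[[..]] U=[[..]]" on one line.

L=[[1,0,0],[2,1,0],[-2,0,1]] U=[[1,0,2],[0,1,-1],[0,0,-1]]

  R1 -= 2·R0 → [0,1,-1]
  R2 -= -2·R0 → [0,0,-1]
  R2 -= 0·R1 → [0,0,-1]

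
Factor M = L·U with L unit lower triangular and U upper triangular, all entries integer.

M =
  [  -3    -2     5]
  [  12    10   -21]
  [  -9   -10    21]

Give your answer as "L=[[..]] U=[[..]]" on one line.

  R1 -= -4·R0 → [0,2,-1]
  R2 -= 3·R0 → [0,-4,6]
  R2 -= -2·R1 → [0,0,4]

L=[[1,0,0],[-4,1,0],[3,-2,1]] U=[[-3,-2,5],[0,2,-1],[0,0,4]]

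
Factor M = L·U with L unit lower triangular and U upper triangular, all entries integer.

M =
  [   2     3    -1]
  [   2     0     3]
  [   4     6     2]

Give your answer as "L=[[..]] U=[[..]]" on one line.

L=[[1,0,0],[1,1,0],[2,0,1]] U=[[2,3,-1],[0,-3,4],[0,0,4]]

  R1 -= 1·R0 → [0,-3,4]
  R2 -= 2·R0 → [0,0,4]
  R2 -= 0·R1 → [0,0,4]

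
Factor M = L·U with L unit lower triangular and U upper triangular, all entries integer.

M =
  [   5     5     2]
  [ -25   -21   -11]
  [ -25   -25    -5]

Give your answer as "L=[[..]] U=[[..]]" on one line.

  R1 -= -5·R0 → [0,4,-1]
  R2 -= -5·R0 → [0,0,5]
  R2 -= 0·R1 → [0,0,5]

L=[[1,0,0],[-5,1,0],[-5,0,1]] U=[[5,5,2],[0,4,-1],[0,0,5]]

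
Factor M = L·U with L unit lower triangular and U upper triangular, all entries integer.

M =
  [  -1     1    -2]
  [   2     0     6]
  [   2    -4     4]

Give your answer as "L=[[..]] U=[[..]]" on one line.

  row1 -= -2·row0 → [0,2,2]
  row2 -= -2·row0 → [0,-2,0]
  row2 -= -1·row1 → [0,0,2]

L=[[1,0,0],[-2,1,0],[-2,-1,1]] U=[[-1,1,-2],[0,2,2],[0,0,2]]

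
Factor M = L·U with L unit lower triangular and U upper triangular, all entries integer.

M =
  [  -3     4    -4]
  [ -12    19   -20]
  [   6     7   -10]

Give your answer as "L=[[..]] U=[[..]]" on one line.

  R1 -= 4·R0 → [0,3,-4]
  R2 -= -2·R0 → [0,15,-18]
  R2 -= 5·R1 → [0,0,2]

L=[[1,0,0],[4,1,0],[-2,5,1]] U=[[-3,4,-4],[0,3,-4],[0,0,2]]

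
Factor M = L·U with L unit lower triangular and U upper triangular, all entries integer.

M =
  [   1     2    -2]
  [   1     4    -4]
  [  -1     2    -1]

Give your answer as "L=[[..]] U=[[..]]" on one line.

L=[[1,0,0],[1,1,0],[-1,2,1]] U=[[1,2,-2],[0,2,-2],[0,0,1]]

  R1 -= 1·R0 → [0,2,-2]
  R2 -= -1·R0 → [0,4,-3]
  R2 -= 2·R1 → [0,0,1]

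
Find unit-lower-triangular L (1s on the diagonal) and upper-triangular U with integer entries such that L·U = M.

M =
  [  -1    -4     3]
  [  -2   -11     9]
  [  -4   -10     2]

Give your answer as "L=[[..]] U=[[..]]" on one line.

L=[[1,0,0],[2,1,0],[4,-2,1]] U=[[-1,-4,3],[0,-3,3],[0,0,-4]]

  r1 -= 2·r0 → [0,-3,3]
  r2 -= 4·r0 → [0,6,-10]
  r2 -= -2·r1 → [0,0,-4]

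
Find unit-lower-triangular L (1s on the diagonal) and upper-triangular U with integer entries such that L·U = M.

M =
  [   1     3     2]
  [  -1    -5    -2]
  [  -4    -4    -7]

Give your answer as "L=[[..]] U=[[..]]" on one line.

L=[[1,0,0],[-1,1,0],[-4,-4,1]] U=[[1,3,2],[0,-2,0],[0,0,1]]

  R1 -= -1·R0 → [0,-2,0]
  R2 -= -4·R0 → [0,8,1]
  R2 -= -4·R1 → [0,0,1]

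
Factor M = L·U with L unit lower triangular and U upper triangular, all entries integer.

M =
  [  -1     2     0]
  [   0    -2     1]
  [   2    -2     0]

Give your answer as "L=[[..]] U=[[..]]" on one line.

  row1 -= 0·row0 → [0,-2,1]
  row2 -= -2·row0 → [0,2,0]
  row2 -= -1·row1 → [0,0,1]

L=[[1,0,0],[0,1,0],[-2,-1,1]] U=[[-1,2,0],[0,-2,1],[0,0,1]]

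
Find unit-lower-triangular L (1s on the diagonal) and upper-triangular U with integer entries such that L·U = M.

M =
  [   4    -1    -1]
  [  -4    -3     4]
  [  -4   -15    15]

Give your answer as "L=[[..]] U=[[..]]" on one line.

  row1 -= -1·row0 → [0,-4,3]
  row2 -= -1·row0 → [0,-16,14]
  row2 -= 4·row1 → [0,0,2]

L=[[1,0,0],[-1,1,0],[-1,4,1]] U=[[4,-1,-1],[0,-4,3],[0,0,2]]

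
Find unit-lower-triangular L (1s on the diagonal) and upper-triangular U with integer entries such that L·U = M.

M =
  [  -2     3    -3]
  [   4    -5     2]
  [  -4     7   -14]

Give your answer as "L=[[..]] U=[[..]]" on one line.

L=[[1,0,0],[-2,1,0],[2,1,1]] U=[[-2,3,-3],[0,1,-4],[0,0,-4]]

  row1 -= -2·row0 → [0,1,-4]
  row2 -= 2·row0 → [0,1,-8]
  row2 -= 1·row1 → [0,0,-4]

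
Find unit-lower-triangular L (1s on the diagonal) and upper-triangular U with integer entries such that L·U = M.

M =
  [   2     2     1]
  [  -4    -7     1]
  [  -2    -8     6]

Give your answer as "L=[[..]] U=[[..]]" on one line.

L=[[1,0,0],[-2,1,0],[-1,2,1]] U=[[2,2,1],[0,-3,3],[0,0,1]]

  row1 -= -2·row0 → [0,-3,3]
  row2 -= -1·row0 → [0,-6,7]
  row2 -= 2·row1 → [0,0,1]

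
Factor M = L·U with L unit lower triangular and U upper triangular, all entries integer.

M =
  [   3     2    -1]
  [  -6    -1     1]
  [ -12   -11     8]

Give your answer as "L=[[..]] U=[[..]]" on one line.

L=[[1,0,0],[-2,1,0],[-4,-1,1]] U=[[3,2,-1],[0,3,-1],[0,0,3]]

  row1 -= -2·row0 → [0,3,-1]
  row2 -= -4·row0 → [0,-3,4]
  row2 -= -1·row1 → [0,0,3]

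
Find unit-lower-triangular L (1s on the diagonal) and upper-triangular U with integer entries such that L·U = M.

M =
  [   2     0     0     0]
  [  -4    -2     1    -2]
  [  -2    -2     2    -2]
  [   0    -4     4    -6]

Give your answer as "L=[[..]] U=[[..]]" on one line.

L=[[1,0,0,0],[-2,1,0,0],[-1,1,1,0],[0,2,2,1]] U=[[2,0,0,0],[0,-2,1,-2],[0,0,1,0],[0,0,0,-2]]

  R1 -= -2·R0 → [0,-2,1,-2]
  R2 -= -1·R0 → [0,-2,2,-2]
  R3 -= 0·R0 → [0,-4,4,-6]
  R2 -= 1·R1 → [0,0,1,0]
  R3 -= 2·R1 → [0,0,2,-2]
  R3 -= 2·R2 → [0,0,0,-2]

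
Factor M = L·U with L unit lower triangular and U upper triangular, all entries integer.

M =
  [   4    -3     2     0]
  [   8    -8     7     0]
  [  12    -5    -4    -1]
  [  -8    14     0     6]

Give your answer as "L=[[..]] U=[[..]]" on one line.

L=[[1,0,0,0],[2,1,0,0],[3,-2,1,0],[-2,-4,-4,1]] U=[[4,-3,2,0],[0,-2,3,0],[0,0,-4,-1],[0,0,0,2]]

  row1 -= 2·row0 → [0,-2,3,0]
  row2 -= 3·row0 → [0,4,-10,-1]
  row3 -= -2·row0 → [0,8,4,6]
  row2 -= -2·row1 → [0,0,-4,-1]
  row3 -= -4·row1 → [0,0,16,6]
  row3 -= -4·row2 → [0,0,0,2]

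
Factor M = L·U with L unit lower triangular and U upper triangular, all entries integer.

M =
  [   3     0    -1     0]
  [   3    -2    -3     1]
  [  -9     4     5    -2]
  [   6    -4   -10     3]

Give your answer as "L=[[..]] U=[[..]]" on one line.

L=[[1,0,0,0],[1,1,0,0],[-3,-2,1,0],[2,2,2,1]] U=[[3,0,-1,0],[0,-2,-2,1],[0,0,-2,0],[0,0,0,1]]

  row1 -= 1·row0 → [0,-2,-2,1]
  row2 -= -3·row0 → [0,4,2,-2]
  row3 -= 2·row0 → [0,-4,-8,3]
  row2 -= -2·row1 → [0,0,-2,0]
  row3 -= 2·row1 → [0,0,-4,1]
  row3 -= 2·row2 → [0,0,0,1]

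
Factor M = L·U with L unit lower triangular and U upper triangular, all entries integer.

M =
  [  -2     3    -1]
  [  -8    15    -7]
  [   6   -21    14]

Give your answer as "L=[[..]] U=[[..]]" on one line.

L=[[1,0,0],[4,1,0],[-3,-4,1]] U=[[-2,3,-1],[0,3,-3],[0,0,-1]]

  r1 -= 4·r0 → [0,3,-3]
  r2 -= -3·r0 → [0,-12,11]
  r2 -= -4·r1 → [0,0,-1]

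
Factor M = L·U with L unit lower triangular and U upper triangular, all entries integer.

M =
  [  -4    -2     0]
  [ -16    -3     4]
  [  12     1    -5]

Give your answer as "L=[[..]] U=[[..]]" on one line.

L=[[1,0,0],[4,1,0],[-3,-1,1]] U=[[-4,-2,0],[0,5,4],[0,0,-1]]

  row1 -= 4·row0 → [0,5,4]
  row2 -= -3·row0 → [0,-5,-5]
  row2 -= -1·row1 → [0,0,-1]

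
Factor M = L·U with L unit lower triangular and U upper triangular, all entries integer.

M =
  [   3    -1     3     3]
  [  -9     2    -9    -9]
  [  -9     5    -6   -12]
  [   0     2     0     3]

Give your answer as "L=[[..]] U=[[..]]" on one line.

L=[[1,0,0,0],[-3,1,0,0],[-3,-2,1,0],[0,-2,0,1]] U=[[3,-1,3,3],[0,-1,0,0],[0,0,3,-3],[0,0,0,3]]

  r1 -= -3·r0 → [0,-1,0,0]
  r2 -= -3·r0 → [0,2,3,-3]
  r3 -= 0·r0 → [0,2,0,3]
  r2 -= -2·r1 → [0,0,3,-3]
  r3 -= -2·r1 → [0,0,0,3]
  r3 -= 0·r2 → [0,0,0,3]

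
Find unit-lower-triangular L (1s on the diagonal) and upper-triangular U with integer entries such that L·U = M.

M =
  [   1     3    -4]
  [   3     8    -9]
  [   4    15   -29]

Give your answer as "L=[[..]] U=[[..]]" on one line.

  r1 -= 3·r0 → [0,-1,3]
  r2 -= 4·r0 → [0,3,-13]
  r2 -= -3·r1 → [0,0,-4]

L=[[1,0,0],[3,1,0],[4,-3,1]] U=[[1,3,-4],[0,-1,3],[0,0,-4]]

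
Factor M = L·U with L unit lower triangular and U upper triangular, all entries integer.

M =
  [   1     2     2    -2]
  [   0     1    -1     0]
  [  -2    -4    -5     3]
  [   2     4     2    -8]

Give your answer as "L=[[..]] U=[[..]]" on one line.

L=[[1,0,0,0],[0,1,0,0],[-2,0,1,0],[2,0,2,1]] U=[[1,2,2,-2],[0,1,-1,0],[0,0,-1,-1],[0,0,0,-2]]

  row1 -= 0·row0 → [0,1,-1,0]
  row2 -= -2·row0 → [0,0,-1,-1]
  row3 -= 2·row0 → [0,0,-2,-4]
  row2 -= 0·row1 → [0,0,-1,-1]
  row3 -= 0·row1 → [0,0,-2,-4]
  row3 -= 2·row2 → [0,0,0,-2]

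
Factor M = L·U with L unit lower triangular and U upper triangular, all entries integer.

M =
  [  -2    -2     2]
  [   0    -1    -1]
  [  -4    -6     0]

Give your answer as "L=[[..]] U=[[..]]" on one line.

  R1 -= 0·R0 → [0,-1,-1]
  R2 -= 2·R0 → [0,-2,-4]
  R2 -= 2·R1 → [0,0,-2]

L=[[1,0,0],[0,1,0],[2,2,1]] U=[[-2,-2,2],[0,-1,-1],[0,0,-2]]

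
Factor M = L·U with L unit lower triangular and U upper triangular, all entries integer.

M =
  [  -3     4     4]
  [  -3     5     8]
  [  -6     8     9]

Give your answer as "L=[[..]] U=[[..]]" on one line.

L=[[1,0,0],[1,1,0],[2,0,1]] U=[[-3,4,4],[0,1,4],[0,0,1]]

  row1 -= 1·row0 → [0,1,4]
  row2 -= 2·row0 → [0,0,1]
  row2 -= 0·row1 → [0,0,1]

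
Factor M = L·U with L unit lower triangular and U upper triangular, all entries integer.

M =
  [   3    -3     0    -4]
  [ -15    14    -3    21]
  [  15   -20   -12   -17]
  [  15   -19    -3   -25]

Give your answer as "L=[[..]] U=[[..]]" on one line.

  R1 -= -5·R0 → [0,-1,-3,1]
  R2 -= 5·R0 → [0,-5,-12,3]
  R3 -= 5·R0 → [0,-4,-3,-5]
  R2 -= 5·R1 → [0,0,3,-2]
  R3 -= 4·R1 → [0,0,9,-9]
  R3 -= 3·R2 → [0,0,0,-3]

L=[[1,0,0,0],[-5,1,0,0],[5,5,1,0],[5,4,3,1]] U=[[3,-3,0,-4],[0,-1,-3,1],[0,0,3,-2],[0,0,0,-3]]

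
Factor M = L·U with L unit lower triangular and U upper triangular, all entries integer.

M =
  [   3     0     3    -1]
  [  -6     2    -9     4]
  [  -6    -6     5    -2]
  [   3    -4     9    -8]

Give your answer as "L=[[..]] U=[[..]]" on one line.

L=[[1,0,0,0],[-2,1,0,0],[-2,-3,1,0],[1,-2,0,1]] U=[[3,0,3,-1],[0,2,-3,2],[0,0,2,2],[0,0,0,-3]]

  r1 -= -2·r0 → [0,2,-3,2]
  r2 -= -2·r0 → [0,-6,11,-4]
  r3 -= 1·r0 → [0,-4,6,-7]
  r2 -= -3·r1 → [0,0,2,2]
  r3 -= -2·r1 → [0,0,0,-3]
  r3 -= 0·r2 → [0,0,0,-3]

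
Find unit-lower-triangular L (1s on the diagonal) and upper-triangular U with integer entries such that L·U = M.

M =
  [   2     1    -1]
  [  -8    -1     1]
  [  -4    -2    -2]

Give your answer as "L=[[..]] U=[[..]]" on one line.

L=[[1,0,0],[-4,1,0],[-2,0,1]] U=[[2,1,-1],[0,3,-3],[0,0,-4]]

  R1 -= -4·R0 → [0,3,-3]
  R2 -= -2·R0 → [0,0,-4]
  R2 -= 0·R1 → [0,0,-4]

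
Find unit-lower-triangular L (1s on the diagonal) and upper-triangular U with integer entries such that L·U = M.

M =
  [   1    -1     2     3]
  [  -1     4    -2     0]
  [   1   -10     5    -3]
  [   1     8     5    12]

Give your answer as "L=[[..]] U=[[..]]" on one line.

L=[[1,0,0,0],[-1,1,0,0],[1,-3,1,0],[1,3,1,1]] U=[[1,-1,2,3],[0,3,0,3],[0,0,3,3],[0,0,0,-3]]

  r1 -= -1·r0 → [0,3,0,3]
  r2 -= 1·r0 → [0,-9,3,-6]
  r3 -= 1·r0 → [0,9,3,9]
  r2 -= -3·r1 → [0,0,3,3]
  r3 -= 3·r1 → [0,0,3,0]
  r3 -= 1·r2 → [0,0,0,-3]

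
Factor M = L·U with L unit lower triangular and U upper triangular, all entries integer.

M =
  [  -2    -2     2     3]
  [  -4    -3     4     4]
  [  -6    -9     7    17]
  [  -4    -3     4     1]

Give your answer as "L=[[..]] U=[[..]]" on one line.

L=[[1,0,0,0],[2,1,0,0],[3,-3,1,0],[2,1,0,1]] U=[[-2,-2,2,3],[0,1,0,-2],[0,0,1,2],[0,0,0,-3]]

  r1 -= 2·r0 → [0,1,0,-2]
  r2 -= 3·r0 → [0,-3,1,8]
  r3 -= 2·r0 → [0,1,0,-5]
  r2 -= -3·r1 → [0,0,1,2]
  r3 -= 1·r1 → [0,0,0,-3]
  r3 -= 0·r2 → [0,0,0,-3]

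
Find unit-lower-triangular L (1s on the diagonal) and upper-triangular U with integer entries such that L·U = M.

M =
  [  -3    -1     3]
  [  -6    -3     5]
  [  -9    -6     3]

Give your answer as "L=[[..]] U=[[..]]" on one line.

  R1 -= 2·R0 → [0,-1,-1]
  R2 -= 3·R0 → [0,-3,-6]
  R2 -= 3·R1 → [0,0,-3]

L=[[1,0,0],[2,1,0],[3,3,1]] U=[[-3,-1,3],[0,-1,-1],[0,0,-3]]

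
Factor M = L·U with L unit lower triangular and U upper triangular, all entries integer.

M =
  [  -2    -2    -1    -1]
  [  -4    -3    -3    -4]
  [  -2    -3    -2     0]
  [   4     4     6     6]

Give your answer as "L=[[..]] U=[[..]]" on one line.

L=[[1,0,0,0],[2,1,0,0],[1,-1,1,0],[-2,0,-2,1]] U=[[-2,-2,-1,-1],[0,1,-1,-2],[0,0,-2,-1],[0,0,0,2]]

  r1 -= 2·r0 → [0,1,-1,-2]
  r2 -= 1·r0 → [0,-1,-1,1]
  r3 -= -2·r0 → [0,0,4,4]
  r2 -= -1·r1 → [0,0,-2,-1]
  r3 -= 0·r1 → [0,0,4,4]
  r3 -= -2·r2 → [0,0,0,2]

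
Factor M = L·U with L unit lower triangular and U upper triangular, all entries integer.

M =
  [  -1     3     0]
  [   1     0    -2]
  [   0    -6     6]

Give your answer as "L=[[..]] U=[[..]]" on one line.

  R1 -= -1·R0 → [0,3,-2]
  R2 -= 0·R0 → [0,-6,6]
  R2 -= -2·R1 → [0,0,2]

L=[[1,0,0],[-1,1,0],[0,-2,1]] U=[[-1,3,0],[0,3,-2],[0,0,2]]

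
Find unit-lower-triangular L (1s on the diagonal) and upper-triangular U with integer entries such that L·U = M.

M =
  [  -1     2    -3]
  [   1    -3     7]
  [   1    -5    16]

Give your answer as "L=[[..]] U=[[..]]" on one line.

  r1 -= -1·r0 → [0,-1,4]
  r2 -= -1·r0 → [0,-3,13]
  r2 -= 3·r1 → [0,0,1]

L=[[1,0,0],[-1,1,0],[-1,3,1]] U=[[-1,2,-3],[0,-1,4],[0,0,1]]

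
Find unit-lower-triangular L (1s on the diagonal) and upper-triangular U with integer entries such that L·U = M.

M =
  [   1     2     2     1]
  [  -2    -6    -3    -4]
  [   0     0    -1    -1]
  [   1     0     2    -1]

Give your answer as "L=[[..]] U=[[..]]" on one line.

L=[[1,0,0,0],[-2,1,0,0],[0,0,1,0],[1,1,1,1]] U=[[1,2,2,1],[0,-2,1,-2],[0,0,-1,-1],[0,0,0,1]]

  R1 -= -2·R0 → [0,-2,1,-2]
  R2 -= 0·R0 → [0,0,-1,-1]
  R3 -= 1·R0 → [0,-2,0,-2]
  R2 -= 0·R1 → [0,0,-1,-1]
  R3 -= 1·R1 → [0,0,-1,0]
  R3 -= 1·R2 → [0,0,0,1]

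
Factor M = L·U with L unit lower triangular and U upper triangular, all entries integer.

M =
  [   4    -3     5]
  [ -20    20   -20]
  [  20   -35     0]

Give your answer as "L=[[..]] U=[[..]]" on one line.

L=[[1,0,0],[-5,1,0],[5,-4,1]] U=[[4,-3,5],[0,5,5],[0,0,-5]]

  r1 -= -5·r0 → [0,5,5]
  r2 -= 5·r0 → [0,-20,-25]
  r2 -= -4·r1 → [0,0,-5]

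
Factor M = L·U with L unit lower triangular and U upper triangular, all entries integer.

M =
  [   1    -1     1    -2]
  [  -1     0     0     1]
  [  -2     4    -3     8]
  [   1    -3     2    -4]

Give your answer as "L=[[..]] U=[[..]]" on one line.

L=[[1,0,0,0],[-1,1,0,0],[-2,-2,1,0],[1,2,-1,1]] U=[[1,-1,1,-2],[0,-1,1,-1],[0,0,1,2],[0,0,0,2]]

  row1 -= -1·row0 → [0,-1,1,-1]
  row2 -= -2·row0 → [0,2,-1,4]
  row3 -= 1·row0 → [0,-2,1,-2]
  row2 -= -2·row1 → [0,0,1,2]
  row3 -= 2·row1 → [0,0,-1,0]
  row3 -= -1·row2 → [0,0,0,2]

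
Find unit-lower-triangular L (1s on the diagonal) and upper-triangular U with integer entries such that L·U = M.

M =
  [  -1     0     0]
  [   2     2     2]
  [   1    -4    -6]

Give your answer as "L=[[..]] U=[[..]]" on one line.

L=[[1,0,0],[-2,1,0],[-1,-2,1]] U=[[-1,0,0],[0,2,2],[0,0,-2]]

  r1 -= -2·r0 → [0,2,2]
  r2 -= -1·r0 → [0,-4,-6]
  r2 -= -2·r1 → [0,0,-2]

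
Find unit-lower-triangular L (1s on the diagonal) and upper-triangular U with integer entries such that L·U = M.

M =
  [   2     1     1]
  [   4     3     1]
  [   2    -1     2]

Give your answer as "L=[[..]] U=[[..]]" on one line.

  r1 -= 2·r0 → [0,1,-1]
  r2 -= 1·r0 → [0,-2,1]
  r2 -= -2·r1 → [0,0,-1]

L=[[1,0,0],[2,1,0],[1,-2,1]] U=[[2,1,1],[0,1,-1],[0,0,-1]]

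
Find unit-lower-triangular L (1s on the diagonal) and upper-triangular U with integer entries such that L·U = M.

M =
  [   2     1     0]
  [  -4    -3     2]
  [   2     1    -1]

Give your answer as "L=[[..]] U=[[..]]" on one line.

  r1 -= -2·r0 → [0,-1,2]
  r2 -= 1·r0 → [0,0,-1]
  r2 -= 0·r1 → [0,0,-1]

L=[[1,0,0],[-2,1,0],[1,0,1]] U=[[2,1,0],[0,-1,2],[0,0,-1]]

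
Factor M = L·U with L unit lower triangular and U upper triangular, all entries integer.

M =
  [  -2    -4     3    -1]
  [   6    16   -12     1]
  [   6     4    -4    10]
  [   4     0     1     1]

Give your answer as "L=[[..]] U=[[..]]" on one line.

L=[[1,0,0,0],[-3,1,0,0],[-3,-2,1,0],[-2,-2,-1,1]] U=[[-2,-4,3,-1],[0,4,-3,-2],[0,0,-1,3],[0,0,0,-2]]

  R1 -= -3·R0 → [0,4,-3,-2]
  R2 -= -3·R0 → [0,-8,5,7]
  R3 -= -2·R0 → [0,-8,7,-1]
  R2 -= -2·R1 → [0,0,-1,3]
  R3 -= -2·R1 → [0,0,1,-5]
  R3 -= -1·R2 → [0,0,0,-2]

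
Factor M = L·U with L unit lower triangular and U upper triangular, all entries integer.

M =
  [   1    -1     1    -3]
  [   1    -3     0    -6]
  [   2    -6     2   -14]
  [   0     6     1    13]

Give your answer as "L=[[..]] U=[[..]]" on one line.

  R1 -= 1·R0 → [0,-2,-1,-3]
  R2 -= 2·R0 → [0,-4,0,-8]
  R3 -= 0·R0 → [0,6,1,13]
  R2 -= 2·R1 → [0,0,2,-2]
  R3 -= -3·R1 → [0,0,-2,4]
  R3 -= -1·R2 → [0,0,0,2]

L=[[1,0,0,0],[1,1,0,0],[2,2,1,0],[0,-3,-1,1]] U=[[1,-1,1,-3],[0,-2,-1,-3],[0,0,2,-2],[0,0,0,2]]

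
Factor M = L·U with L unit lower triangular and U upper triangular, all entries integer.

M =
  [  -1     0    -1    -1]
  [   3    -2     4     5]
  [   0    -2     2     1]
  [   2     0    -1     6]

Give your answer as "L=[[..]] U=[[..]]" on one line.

L=[[1,0,0,0],[-3,1,0,0],[0,1,1,0],[-2,0,-3,1]] U=[[-1,0,-1,-1],[0,-2,1,2],[0,0,1,-1],[0,0,0,1]]

  r1 -= -3·r0 → [0,-2,1,2]
  r2 -= 0·r0 → [0,-2,2,1]
  r3 -= -2·r0 → [0,0,-3,4]
  r2 -= 1·r1 → [0,0,1,-1]
  r3 -= 0·r1 → [0,0,-3,4]
  r3 -= -3·r2 → [0,0,0,1]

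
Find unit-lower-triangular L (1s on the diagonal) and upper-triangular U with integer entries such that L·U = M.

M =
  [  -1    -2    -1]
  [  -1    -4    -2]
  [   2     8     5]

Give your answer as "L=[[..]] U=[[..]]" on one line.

L=[[1,0,0],[1,1,0],[-2,-2,1]] U=[[-1,-2,-1],[0,-2,-1],[0,0,1]]

  r1 -= 1·r0 → [0,-2,-1]
  r2 -= -2·r0 → [0,4,3]
  r2 -= -2·r1 → [0,0,1]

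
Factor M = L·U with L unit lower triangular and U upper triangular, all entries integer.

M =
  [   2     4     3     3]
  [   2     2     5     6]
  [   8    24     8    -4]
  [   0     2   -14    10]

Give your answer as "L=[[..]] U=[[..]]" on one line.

  R1 -= 1·R0 → [0,-2,2,3]
  R2 -= 4·R0 → [0,8,-4,-16]
  R3 -= 0·R0 → [0,2,-14,10]
  R2 -= -4·R1 → [0,0,4,-4]
  R3 -= -1·R1 → [0,0,-12,13]
  R3 -= -3·R2 → [0,0,0,1]

L=[[1,0,0,0],[1,1,0,0],[4,-4,1,0],[0,-1,-3,1]] U=[[2,4,3,3],[0,-2,2,3],[0,0,4,-4],[0,0,0,1]]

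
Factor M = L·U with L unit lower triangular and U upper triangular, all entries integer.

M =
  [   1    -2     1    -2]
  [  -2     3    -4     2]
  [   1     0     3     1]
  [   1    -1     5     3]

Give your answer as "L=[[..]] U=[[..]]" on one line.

L=[[1,0,0,0],[-2,1,0,0],[1,-2,1,0],[1,-1,-1,1]] U=[[1,-2,1,-2],[0,-1,-2,-2],[0,0,-2,-1],[0,0,0,2]]

  R1 -= -2·R0 → [0,-1,-2,-2]
  R2 -= 1·R0 → [0,2,2,3]
  R3 -= 1·R0 → [0,1,4,5]
  R2 -= -2·R1 → [0,0,-2,-1]
  R3 -= -1·R1 → [0,0,2,3]
  R3 -= -1·R2 → [0,0,0,2]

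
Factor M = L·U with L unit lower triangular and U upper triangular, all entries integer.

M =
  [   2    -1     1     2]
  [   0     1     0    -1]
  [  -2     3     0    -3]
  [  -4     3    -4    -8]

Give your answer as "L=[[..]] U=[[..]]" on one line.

L=[[1,0,0,0],[0,1,0,0],[-1,2,1,0],[-2,1,-2,1]] U=[[2,-1,1,2],[0,1,0,-1],[0,0,1,1],[0,0,0,-1]]

  R1 -= 0·R0 → [0,1,0,-1]
  R2 -= -1·R0 → [0,2,1,-1]
  R3 -= -2·R0 → [0,1,-2,-4]
  R2 -= 2·R1 → [0,0,1,1]
  R3 -= 1·R1 → [0,0,-2,-3]
  R3 -= -2·R2 → [0,0,0,-1]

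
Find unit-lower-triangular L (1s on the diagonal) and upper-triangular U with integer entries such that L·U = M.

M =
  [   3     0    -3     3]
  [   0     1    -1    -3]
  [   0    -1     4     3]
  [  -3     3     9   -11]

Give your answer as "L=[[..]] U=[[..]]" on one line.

L=[[1,0,0,0],[0,1,0,0],[0,-1,1,0],[-1,3,3,1]] U=[[3,0,-3,3],[0,1,-1,-3],[0,0,3,0],[0,0,0,1]]

  R1 -= 0·R0 → [0,1,-1,-3]
  R2 -= 0·R0 → [0,-1,4,3]
  R3 -= -1·R0 → [0,3,6,-8]
  R2 -= -1·R1 → [0,0,3,0]
  R3 -= 3·R1 → [0,0,9,1]
  R3 -= 3·R2 → [0,0,0,1]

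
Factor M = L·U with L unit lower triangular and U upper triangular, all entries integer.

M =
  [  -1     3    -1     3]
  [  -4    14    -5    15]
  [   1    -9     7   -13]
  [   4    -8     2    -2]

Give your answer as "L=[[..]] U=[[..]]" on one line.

L=[[1,0,0,0],[4,1,0,0],[-1,-3,1,0],[-4,2,0,1]] U=[[-1,3,-1,3],[0,2,-1,3],[0,0,3,-1],[0,0,0,4]]

  row1 -= 4·row0 → [0,2,-1,3]
  row2 -= -1·row0 → [0,-6,6,-10]
  row3 -= -4·row0 → [0,4,-2,10]
  row2 -= -3·row1 → [0,0,3,-1]
  row3 -= 2·row1 → [0,0,0,4]
  row3 -= 0·row2 → [0,0,0,4]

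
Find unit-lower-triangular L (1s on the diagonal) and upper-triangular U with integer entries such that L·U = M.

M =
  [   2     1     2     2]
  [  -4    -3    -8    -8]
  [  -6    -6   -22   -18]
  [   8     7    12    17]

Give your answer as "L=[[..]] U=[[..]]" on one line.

L=[[1,0,0,0],[-2,1,0,0],[-3,3,1,0],[4,-3,2,1]] U=[[2,1,2,2],[0,-1,-4,-4],[0,0,-4,0],[0,0,0,-3]]

  r1 -= -2·r0 → [0,-1,-4,-4]
  r2 -= -3·r0 → [0,-3,-16,-12]
  r3 -= 4·r0 → [0,3,4,9]
  r2 -= 3·r1 → [0,0,-4,0]
  r3 -= -3·r1 → [0,0,-8,-3]
  r3 -= 2·r2 → [0,0,0,-3]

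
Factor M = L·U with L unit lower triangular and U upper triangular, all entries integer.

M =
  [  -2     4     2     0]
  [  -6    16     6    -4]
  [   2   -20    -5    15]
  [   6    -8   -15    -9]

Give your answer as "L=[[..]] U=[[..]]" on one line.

  r1 -= 3·r0 → [0,4,0,-4]
  r2 -= -1·r0 → [0,-16,-3,15]
  r3 -= -3·r0 → [0,4,-9,-9]
  r2 -= -4·r1 → [0,0,-3,-1]
  r3 -= 1·r1 → [0,0,-9,-5]
  r3 -= 3·r2 → [0,0,0,-2]

L=[[1,0,0,0],[3,1,0,0],[-1,-4,1,0],[-3,1,3,1]] U=[[-2,4,2,0],[0,4,0,-4],[0,0,-3,-1],[0,0,0,-2]]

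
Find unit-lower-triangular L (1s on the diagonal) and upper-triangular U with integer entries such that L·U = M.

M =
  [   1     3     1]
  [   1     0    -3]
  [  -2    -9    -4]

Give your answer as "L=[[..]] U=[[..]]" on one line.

L=[[1,0,0],[1,1,0],[-2,1,1]] U=[[1,3,1],[0,-3,-4],[0,0,2]]

  R1 -= 1·R0 → [0,-3,-4]
  R2 -= -2·R0 → [0,-3,-2]
  R2 -= 1·R1 → [0,0,2]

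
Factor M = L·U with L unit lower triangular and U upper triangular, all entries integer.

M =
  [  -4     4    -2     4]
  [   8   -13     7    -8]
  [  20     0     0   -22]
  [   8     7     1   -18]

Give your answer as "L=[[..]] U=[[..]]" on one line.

L=[[1,0,0,0],[-2,1,0,0],[-5,-4,1,0],[-2,-3,3,1]] U=[[-4,4,-2,4],[0,-5,3,0],[0,0,2,-2],[0,0,0,-4]]

  R1 -= -2·R0 → [0,-5,3,0]
  R2 -= -5·R0 → [0,20,-10,-2]
  R3 -= -2·R0 → [0,15,-3,-10]
  R2 -= -4·R1 → [0,0,2,-2]
  R3 -= -3·R1 → [0,0,6,-10]
  R3 -= 3·R2 → [0,0,0,-4]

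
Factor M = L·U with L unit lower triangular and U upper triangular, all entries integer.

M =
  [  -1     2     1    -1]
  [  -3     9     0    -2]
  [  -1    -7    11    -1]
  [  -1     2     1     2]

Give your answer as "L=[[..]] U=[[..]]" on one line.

L=[[1,0,0,0],[3,1,0,0],[1,-3,1,0],[1,0,0,1]] U=[[-1,2,1,-1],[0,3,-3,1],[0,0,1,3],[0,0,0,3]]

  R1 -= 3·R0 → [0,3,-3,1]
  R2 -= 1·R0 → [0,-9,10,0]
  R3 -= 1·R0 → [0,0,0,3]
  R2 -= -3·R1 → [0,0,1,3]
  R3 -= 0·R1 → [0,0,0,3]
  R3 -= 0·R2 → [0,0,0,3]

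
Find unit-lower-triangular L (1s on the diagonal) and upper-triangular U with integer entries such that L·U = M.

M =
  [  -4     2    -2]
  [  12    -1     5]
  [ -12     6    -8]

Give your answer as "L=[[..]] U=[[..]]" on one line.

L=[[1,0,0],[-3,1,0],[3,0,1]] U=[[-4,2,-2],[0,5,-1],[0,0,-2]]

  row1 -= -3·row0 → [0,5,-1]
  row2 -= 3·row0 → [0,0,-2]
  row2 -= 0·row1 → [0,0,-2]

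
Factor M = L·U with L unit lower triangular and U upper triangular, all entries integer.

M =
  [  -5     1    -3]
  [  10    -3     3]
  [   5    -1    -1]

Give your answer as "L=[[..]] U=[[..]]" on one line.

  r1 -= -2·r0 → [0,-1,-3]
  r2 -= -1·r0 → [0,0,-4]
  r2 -= 0·r1 → [0,0,-4]

L=[[1,0,0],[-2,1,0],[-1,0,1]] U=[[-5,1,-3],[0,-1,-3],[0,0,-4]]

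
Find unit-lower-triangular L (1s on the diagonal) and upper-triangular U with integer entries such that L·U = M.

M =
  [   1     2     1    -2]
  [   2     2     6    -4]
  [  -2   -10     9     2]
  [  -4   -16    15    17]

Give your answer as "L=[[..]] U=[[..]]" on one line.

L=[[1,0,0,0],[2,1,0,0],[-2,3,1,0],[-4,4,-3,1]] U=[[1,2,1,-2],[0,-2,4,0],[0,0,-1,-2],[0,0,0,3]]

  r1 -= 2·r0 → [0,-2,4,0]
  r2 -= -2·r0 → [0,-6,11,-2]
  r3 -= -4·r0 → [0,-8,19,9]
  r2 -= 3·r1 → [0,0,-1,-2]
  r3 -= 4·r1 → [0,0,3,9]
  r3 -= -3·r2 → [0,0,0,3]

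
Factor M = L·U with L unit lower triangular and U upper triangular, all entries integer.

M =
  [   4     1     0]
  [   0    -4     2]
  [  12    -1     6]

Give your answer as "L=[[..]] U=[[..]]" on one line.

L=[[1,0,0],[0,1,0],[3,1,1]] U=[[4,1,0],[0,-4,2],[0,0,4]]

  R1 -= 0·R0 → [0,-4,2]
  R2 -= 3·R0 → [0,-4,6]
  R2 -= 1·R1 → [0,0,4]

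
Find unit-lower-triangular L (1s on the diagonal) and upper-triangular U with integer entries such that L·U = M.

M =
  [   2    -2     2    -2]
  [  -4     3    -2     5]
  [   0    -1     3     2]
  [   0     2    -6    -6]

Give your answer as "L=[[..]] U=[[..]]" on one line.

  r1 -= -2·r0 → [0,-1,2,1]
  r2 -= 0·r0 → [0,-1,3,2]
  r3 -= 0·r0 → [0,2,-6,-6]
  r2 -= 1·r1 → [0,0,1,1]
  r3 -= -2·r1 → [0,0,-2,-4]
  r3 -= -2·r2 → [0,0,0,-2]

L=[[1,0,0,0],[-2,1,0,0],[0,1,1,0],[0,-2,-2,1]] U=[[2,-2,2,-2],[0,-1,2,1],[0,0,1,1],[0,0,0,-2]]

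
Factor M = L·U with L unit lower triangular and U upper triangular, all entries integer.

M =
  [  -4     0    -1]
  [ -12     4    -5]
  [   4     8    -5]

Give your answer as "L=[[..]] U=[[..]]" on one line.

  r1 -= 3·r0 → [0,4,-2]
  r2 -= -1·r0 → [0,8,-6]
  r2 -= 2·r1 → [0,0,-2]

L=[[1,0,0],[3,1,0],[-1,2,1]] U=[[-4,0,-1],[0,4,-2],[0,0,-2]]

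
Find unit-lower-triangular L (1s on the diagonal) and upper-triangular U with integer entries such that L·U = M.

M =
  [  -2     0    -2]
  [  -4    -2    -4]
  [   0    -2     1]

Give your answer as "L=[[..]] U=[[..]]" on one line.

  row1 -= 2·row0 → [0,-2,0]
  row2 -= 0·row0 → [0,-2,1]
  row2 -= 1·row1 → [0,0,1]

L=[[1,0,0],[2,1,0],[0,1,1]] U=[[-2,0,-2],[0,-2,0],[0,0,1]]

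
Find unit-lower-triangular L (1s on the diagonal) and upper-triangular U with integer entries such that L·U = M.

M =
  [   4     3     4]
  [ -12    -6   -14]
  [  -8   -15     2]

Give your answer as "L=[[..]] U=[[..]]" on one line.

  R1 -= -3·R0 → [0,3,-2]
  R2 -= -2·R0 → [0,-9,10]
  R2 -= -3·R1 → [0,0,4]

L=[[1,0,0],[-3,1,0],[-2,-3,1]] U=[[4,3,4],[0,3,-2],[0,0,4]]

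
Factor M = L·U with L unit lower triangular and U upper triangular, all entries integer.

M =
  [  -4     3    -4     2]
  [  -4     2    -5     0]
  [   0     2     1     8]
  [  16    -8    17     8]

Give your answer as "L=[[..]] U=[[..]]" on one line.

L=[[1,0,0,0],[1,1,0,0],[0,-2,1,0],[-4,-4,3,1]] U=[[-4,3,-4,2],[0,-1,-1,-2],[0,0,-1,4],[0,0,0,-4]]

  row1 -= 1·row0 → [0,-1,-1,-2]
  row2 -= 0·row0 → [0,2,1,8]
  row3 -= -4·row0 → [0,4,1,16]
  row2 -= -2·row1 → [0,0,-1,4]
  row3 -= -4·row1 → [0,0,-3,8]
  row3 -= 3·row2 → [0,0,0,-4]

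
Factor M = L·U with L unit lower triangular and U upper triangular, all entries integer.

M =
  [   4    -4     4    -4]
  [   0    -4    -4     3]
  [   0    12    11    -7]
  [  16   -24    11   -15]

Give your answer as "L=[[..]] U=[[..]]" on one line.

L=[[1,0,0,0],[0,1,0,0],[0,-3,1,0],[4,2,-3,1]] U=[[4,-4,4,-4],[0,-4,-4,3],[0,0,-1,2],[0,0,0,1]]

  row1 -= 0·row0 → [0,-4,-4,3]
  row2 -= 0·row0 → [0,12,11,-7]
  row3 -= 4·row0 → [0,-8,-5,1]
  row2 -= -3·row1 → [0,0,-1,2]
  row3 -= 2·row1 → [0,0,3,-5]
  row3 -= -3·row2 → [0,0,0,1]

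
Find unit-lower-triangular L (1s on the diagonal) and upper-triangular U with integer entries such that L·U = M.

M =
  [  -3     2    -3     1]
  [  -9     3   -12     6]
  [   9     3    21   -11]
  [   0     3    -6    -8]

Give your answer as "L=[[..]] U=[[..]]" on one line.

  row1 -= 3·row0 → [0,-3,-3,3]
  row2 -= -3·row0 → [0,9,12,-8]
  row3 -= 0·row0 → [0,3,-6,-8]
  row2 -= -3·row1 → [0,0,3,1]
  row3 -= -1·row1 → [0,0,-9,-5]
  row3 -= -3·row2 → [0,0,0,-2]

L=[[1,0,0,0],[3,1,0,0],[-3,-3,1,0],[0,-1,-3,1]] U=[[-3,2,-3,1],[0,-3,-3,3],[0,0,3,1],[0,0,0,-2]]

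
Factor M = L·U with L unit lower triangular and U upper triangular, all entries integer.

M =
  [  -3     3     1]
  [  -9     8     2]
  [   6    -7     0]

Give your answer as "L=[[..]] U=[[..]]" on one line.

L=[[1,0,0],[3,1,0],[-2,1,1]] U=[[-3,3,1],[0,-1,-1],[0,0,3]]

  r1 -= 3·r0 → [0,-1,-1]
  r2 -= -2·r0 → [0,-1,2]
  r2 -= 1·r1 → [0,0,3]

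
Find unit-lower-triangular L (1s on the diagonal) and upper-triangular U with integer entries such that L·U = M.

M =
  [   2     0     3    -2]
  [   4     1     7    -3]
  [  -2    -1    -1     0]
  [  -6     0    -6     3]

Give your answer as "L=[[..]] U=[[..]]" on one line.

  R1 -= 2·R0 → [0,1,1,1]
  R2 -= -1·R0 → [0,-1,2,-2]
  R3 -= -3·R0 → [0,0,3,-3]
  R2 -= -1·R1 → [0,0,3,-1]
  R3 -= 0·R1 → [0,0,3,-3]
  R3 -= 1·R2 → [0,0,0,-2]

L=[[1,0,0,0],[2,1,0,0],[-1,-1,1,0],[-3,0,1,1]] U=[[2,0,3,-2],[0,1,1,1],[0,0,3,-1],[0,0,0,-2]]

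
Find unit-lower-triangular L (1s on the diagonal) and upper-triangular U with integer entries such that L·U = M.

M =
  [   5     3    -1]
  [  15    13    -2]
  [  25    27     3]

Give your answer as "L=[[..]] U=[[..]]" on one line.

  R1 -= 3·R0 → [0,4,1]
  R2 -= 5·R0 → [0,12,8]
  R2 -= 3·R1 → [0,0,5]

L=[[1,0,0],[3,1,0],[5,3,1]] U=[[5,3,-1],[0,4,1],[0,0,5]]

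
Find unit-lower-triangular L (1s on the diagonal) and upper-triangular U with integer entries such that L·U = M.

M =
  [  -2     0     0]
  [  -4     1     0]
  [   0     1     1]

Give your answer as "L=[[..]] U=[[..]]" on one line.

  R1 -= 2·R0 → [0,1,0]
  R2 -= 0·R0 → [0,1,1]
  R2 -= 1·R1 → [0,0,1]

L=[[1,0,0],[2,1,0],[0,1,1]] U=[[-2,0,0],[0,1,0],[0,0,1]]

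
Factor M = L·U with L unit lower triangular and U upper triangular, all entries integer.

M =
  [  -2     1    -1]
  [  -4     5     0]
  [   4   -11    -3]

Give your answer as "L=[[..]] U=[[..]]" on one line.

  R1 -= 2·R0 → [0,3,2]
  R2 -= -2·R0 → [0,-9,-5]
  R2 -= -3·R1 → [0,0,1]

L=[[1,0,0],[2,1,0],[-2,-3,1]] U=[[-2,1,-1],[0,3,2],[0,0,1]]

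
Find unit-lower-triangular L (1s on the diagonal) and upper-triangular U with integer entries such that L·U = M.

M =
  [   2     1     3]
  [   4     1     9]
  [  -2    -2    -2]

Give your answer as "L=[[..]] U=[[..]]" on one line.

L=[[1,0,0],[2,1,0],[-1,1,1]] U=[[2,1,3],[0,-1,3],[0,0,-2]]

  R1 -= 2·R0 → [0,-1,3]
  R2 -= -1·R0 → [0,-1,1]
  R2 -= 1·R1 → [0,0,-2]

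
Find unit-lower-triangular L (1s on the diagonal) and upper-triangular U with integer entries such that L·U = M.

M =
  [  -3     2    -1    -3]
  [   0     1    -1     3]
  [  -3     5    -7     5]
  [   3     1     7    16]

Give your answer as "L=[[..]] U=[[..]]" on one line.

  r1 -= 0·r0 → [0,1,-1,3]
  r2 -= 1·r0 → [0,3,-6,8]
  r3 -= -1·r0 → [0,3,6,13]
  r2 -= 3·r1 → [0,0,-3,-1]
  r3 -= 3·r1 → [0,0,9,4]
  r3 -= -3·r2 → [0,0,0,1]

L=[[1,0,0,0],[0,1,0,0],[1,3,1,0],[-1,3,-3,1]] U=[[-3,2,-1,-3],[0,1,-1,3],[0,0,-3,-1],[0,0,0,1]]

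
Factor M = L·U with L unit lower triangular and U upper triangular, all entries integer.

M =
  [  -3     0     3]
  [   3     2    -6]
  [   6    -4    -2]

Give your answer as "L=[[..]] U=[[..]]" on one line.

  r1 -= -1·r0 → [0,2,-3]
  r2 -= -2·r0 → [0,-4,4]
  r2 -= -2·r1 → [0,0,-2]

L=[[1,0,0],[-1,1,0],[-2,-2,1]] U=[[-3,0,3],[0,2,-3],[0,0,-2]]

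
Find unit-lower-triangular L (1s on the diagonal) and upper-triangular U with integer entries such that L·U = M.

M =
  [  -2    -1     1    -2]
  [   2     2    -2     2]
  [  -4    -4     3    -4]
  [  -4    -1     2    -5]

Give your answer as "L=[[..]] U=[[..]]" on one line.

L=[[1,0,0,0],[-1,1,0,0],[2,-2,1,0],[2,1,-1,1]] U=[[-2,-1,1,-2],[0,1,-1,0],[0,0,-1,0],[0,0,0,-1]]

  r1 -= -1·r0 → [0,1,-1,0]
  r2 -= 2·r0 → [0,-2,1,0]
  r3 -= 2·r0 → [0,1,0,-1]
  r2 -= -2·r1 → [0,0,-1,0]
  r3 -= 1·r1 → [0,0,1,-1]
  r3 -= -1·r2 → [0,0,0,-1]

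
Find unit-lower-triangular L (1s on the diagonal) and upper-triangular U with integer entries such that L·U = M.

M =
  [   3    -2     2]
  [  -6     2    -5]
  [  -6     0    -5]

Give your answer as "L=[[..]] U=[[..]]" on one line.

  row1 -= -2·row0 → [0,-2,-1]
  row2 -= -2·row0 → [0,-4,-1]
  row2 -= 2·row1 → [0,0,1]

L=[[1,0,0],[-2,1,0],[-2,2,1]] U=[[3,-2,2],[0,-2,-1],[0,0,1]]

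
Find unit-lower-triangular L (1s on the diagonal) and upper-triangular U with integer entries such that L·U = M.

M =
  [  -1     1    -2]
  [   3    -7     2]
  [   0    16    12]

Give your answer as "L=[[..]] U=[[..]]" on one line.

  r1 -= -3·r0 → [0,-4,-4]
  r2 -= 0·r0 → [0,16,12]
  r2 -= -4·r1 → [0,0,-4]

L=[[1,0,0],[-3,1,0],[0,-4,1]] U=[[-1,1,-2],[0,-4,-4],[0,0,-4]]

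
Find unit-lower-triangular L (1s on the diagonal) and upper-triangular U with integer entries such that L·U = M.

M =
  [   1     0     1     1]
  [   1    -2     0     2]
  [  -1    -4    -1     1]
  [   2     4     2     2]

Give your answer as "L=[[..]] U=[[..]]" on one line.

  row1 -= 1·row0 → [0,-2,-1,1]
  row2 -= -1·row0 → [0,-4,0,2]
  row3 -= 2·row0 → [0,4,0,0]
  row2 -= 2·row1 → [0,0,2,0]
  row3 -= -2·row1 → [0,0,-2,2]
  row3 -= -1·row2 → [0,0,0,2]

L=[[1,0,0,0],[1,1,0,0],[-1,2,1,0],[2,-2,-1,1]] U=[[1,0,1,1],[0,-2,-1,1],[0,0,2,0],[0,0,0,2]]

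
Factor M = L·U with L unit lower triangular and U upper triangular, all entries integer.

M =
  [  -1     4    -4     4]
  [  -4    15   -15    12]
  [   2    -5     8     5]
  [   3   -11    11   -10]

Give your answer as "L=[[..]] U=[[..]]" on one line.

L=[[1,0,0,0],[4,1,0,0],[-2,-3,1,0],[-3,-1,0,1]] U=[[-1,4,-4,4],[0,-1,1,-4],[0,0,3,1],[0,0,0,-2]]

  r1 -= 4·r0 → [0,-1,1,-4]
  r2 -= -2·r0 → [0,3,0,13]
  r3 -= -3·r0 → [0,1,-1,2]
  r2 -= -3·r1 → [0,0,3,1]
  r3 -= -1·r1 → [0,0,0,-2]
  r3 -= 0·r2 → [0,0,0,-2]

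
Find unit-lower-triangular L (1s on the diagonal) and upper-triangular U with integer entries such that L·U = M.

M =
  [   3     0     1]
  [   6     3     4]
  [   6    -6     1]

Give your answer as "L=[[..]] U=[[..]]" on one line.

L=[[1,0,0],[2,1,0],[2,-2,1]] U=[[3,0,1],[0,3,2],[0,0,3]]

  row1 -= 2·row0 → [0,3,2]
  row2 -= 2·row0 → [0,-6,-1]
  row2 -= -2·row1 → [0,0,3]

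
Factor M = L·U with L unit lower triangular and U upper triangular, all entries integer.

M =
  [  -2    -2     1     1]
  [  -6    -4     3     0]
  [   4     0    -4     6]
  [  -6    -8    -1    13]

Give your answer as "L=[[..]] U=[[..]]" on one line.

L=[[1,0,0,0],[3,1,0,0],[-2,-2,1,0],[3,-1,2,1]] U=[[-2,-2,1,1],[0,2,0,-3],[0,0,-2,2],[0,0,0,3]]

  r1 -= 3·r0 → [0,2,0,-3]
  r2 -= -2·r0 → [0,-4,-2,8]
  r3 -= 3·r0 → [0,-2,-4,10]
  r2 -= -2·r1 → [0,0,-2,2]
  r3 -= -1·r1 → [0,0,-4,7]
  r3 -= 2·r2 → [0,0,0,3]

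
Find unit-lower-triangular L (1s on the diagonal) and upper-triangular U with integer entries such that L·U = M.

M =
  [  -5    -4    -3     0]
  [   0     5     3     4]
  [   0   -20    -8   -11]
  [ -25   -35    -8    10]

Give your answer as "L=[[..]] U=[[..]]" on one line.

  r1 -= 0·r0 → [0,5,3,4]
  r2 -= 0·r0 → [0,-20,-8,-11]
  r3 -= 5·r0 → [0,-15,7,10]
  r2 -= -4·r1 → [0,0,4,5]
  r3 -= -3·r1 → [0,0,16,22]
  r3 -= 4·r2 → [0,0,0,2]

L=[[1,0,0,0],[0,1,0,0],[0,-4,1,0],[5,-3,4,1]] U=[[-5,-4,-3,0],[0,5,3,4],[0,0,4,5],[0,0,0,2]]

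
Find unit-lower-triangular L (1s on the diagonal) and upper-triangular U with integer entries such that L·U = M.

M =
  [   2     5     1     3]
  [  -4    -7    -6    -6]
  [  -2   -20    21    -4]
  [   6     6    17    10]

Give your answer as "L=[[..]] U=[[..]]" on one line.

L=[[1,0,0,0],[-2,1,0,0],[-1,-5,1,0],[3,-3,1,1]] U=[[2,5,1,3],[0,3,-4,0],[0,0,2,-1],[0,0,0,2]]

  R1 -= -2·R0 → [0,3,-4,0]
  R2 -= -1·R0 → [0,-15,22,-1]
  R3 -= 3·R0 → [0,-9,14,1]
  R2 -= -5·R1 → [0,0,2,-1]
  R3 -= -3·R1 → [0,0,2,1]
  R3 -= 1·R2 → [0,0,0,2]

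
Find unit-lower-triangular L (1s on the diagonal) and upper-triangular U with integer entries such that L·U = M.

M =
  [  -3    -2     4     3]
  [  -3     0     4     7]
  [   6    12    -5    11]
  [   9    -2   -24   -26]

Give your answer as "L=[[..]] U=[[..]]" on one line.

L=[[1,0,0,0],[1,1,0,0],[-2,4,1,0],[-3,-4,-4,1]] U=[[-3,-2,4,3],[0,2,0,4],[0,0,3,1],[0,0,0,3]]

  row1 -= 1·row0 → [0,2,0,4]
  row2 -= -2·row0 → [0,8,3,17]
  row3 -= -3·row0 → [0,-8,-12,-17]
  row2 -= 4·row1 → [0,0,3,1]
  row3 -= -4·row1 → [0,0,-12,-1]
  row3 -= -4·row2 → [0,0,0,3]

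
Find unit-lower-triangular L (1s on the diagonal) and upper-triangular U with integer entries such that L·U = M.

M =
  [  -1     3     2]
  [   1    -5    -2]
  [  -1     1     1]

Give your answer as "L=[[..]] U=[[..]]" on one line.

  row1 -= -1·row0 → [0,-2,0]
  row2 -= 1·row0 → [0,-2,-1]
  row2 -= 1·row1 → [0,0,-1]

L=[[1,0,0],[-1,1,0],[1,1,1]] U=[[-1,3,2],[0,-2,0],[0,0,-1]]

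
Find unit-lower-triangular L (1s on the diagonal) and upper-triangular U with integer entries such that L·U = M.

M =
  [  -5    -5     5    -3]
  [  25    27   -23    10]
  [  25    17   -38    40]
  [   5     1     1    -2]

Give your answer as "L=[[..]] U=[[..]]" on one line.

L=[[1,0,0,0],[-5,1,0,0],[-5,-4,1,0],[-1,-2,-2,1]] U=[[-5,-5,5,-3],[0,2,2,-5],[0,0,-5,5],[0,0,0,-5]]

  row1 -= -5·row0 → [0,2,2,-5]
  row2 -= -5·row0 → [0,-8,-13,25]
  row3 -= -1·row0 → [0,-4,6,-5]
  row2 -= -4·row1 → [0,0,-5,5]
  row3 -= -2·row1 → [0,0,10,-15]
  row3 -= -2·row2 → [0,0,0,-5]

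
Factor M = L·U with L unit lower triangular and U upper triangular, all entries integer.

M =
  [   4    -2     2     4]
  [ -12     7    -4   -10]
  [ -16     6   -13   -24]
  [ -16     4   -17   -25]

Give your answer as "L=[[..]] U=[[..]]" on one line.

  R1 -= -3·R0 → [0,1,2,2]
  R2 -= -4·R0 → [0,-2,-5,-8]
  R3 -= -4·R0 → [0,-4,-9,-9]
  R2 -= -2·R1 → [0,0,-1,-4]
  R3 -= -4·R1 → [0,0,-1,-1]
  R3 -= 1·R2 → [0,0,0,3]

L=[[1,0,0,0],[-3,1,0,0],[-4,-2,1,0],[-4,-4,1,1]] U=[[4,-2,2,4],[0,1,2,2],[0,0,-1,-4],[0,0,0,3]]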